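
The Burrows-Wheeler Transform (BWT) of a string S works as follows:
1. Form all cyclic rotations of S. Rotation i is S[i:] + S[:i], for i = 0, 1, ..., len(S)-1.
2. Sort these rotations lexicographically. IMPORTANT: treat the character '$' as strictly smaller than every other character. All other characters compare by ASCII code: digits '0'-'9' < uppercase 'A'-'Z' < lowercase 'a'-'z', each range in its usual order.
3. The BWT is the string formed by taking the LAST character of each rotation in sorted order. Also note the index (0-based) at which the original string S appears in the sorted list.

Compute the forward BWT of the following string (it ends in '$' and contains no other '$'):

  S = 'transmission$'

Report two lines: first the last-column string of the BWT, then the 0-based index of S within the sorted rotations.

Answer: nrsmsoaitsni$
12

Derivation:
All 13 rotations (rotation i = S[i:]+S[:i]):
  rot[0] = transmission$
  rot[1] = ransmission$t
  rot[2] = ansmission$tr
  rot[3] = nsmission$tra
  rot[4] = smission$tran
  rot[5] = mission$trans
  rot[6] = ission$transm
  rot[7] = ssion$transmi
  rot[8] = sion$transmis
  rot[9] = ion$transmiss
  rot[10] = on$transmissi
  rot[11] = n$transmissio
  rot[12] = $transmission
Sorted (with $ < everything):
  sorted[0] = $transmission  (last char: 'n')
  sorted[1] = ansmission$tr  (last char: 'r')
  sorted[2] = ion$transmiss  (last char: 's')
  sorted[3] = ission$transm  (last char: 'm')
  sorted[4] = mission$trans  (last char: 's')
  sorted[5] = n$transmissio  (last char: 'o')
  sorted[6] = nsmission$tra  (last char: 'a')
  sorted[7] = on$transmissi  (last char: 'i')
  sorted[8] = ransmission$t  (last char: 't')
  sorted[9] = sion$transmis  (last char: 's')
  sorted[10] = smission$tran  (last char: 'n')
  sorted[11] = ssion$transmi  (last char: 'i')
  sorted[12] = transmission$  (last char: '$')
Last column: nrsmsoaitsni$
Original string S is at sorted index 12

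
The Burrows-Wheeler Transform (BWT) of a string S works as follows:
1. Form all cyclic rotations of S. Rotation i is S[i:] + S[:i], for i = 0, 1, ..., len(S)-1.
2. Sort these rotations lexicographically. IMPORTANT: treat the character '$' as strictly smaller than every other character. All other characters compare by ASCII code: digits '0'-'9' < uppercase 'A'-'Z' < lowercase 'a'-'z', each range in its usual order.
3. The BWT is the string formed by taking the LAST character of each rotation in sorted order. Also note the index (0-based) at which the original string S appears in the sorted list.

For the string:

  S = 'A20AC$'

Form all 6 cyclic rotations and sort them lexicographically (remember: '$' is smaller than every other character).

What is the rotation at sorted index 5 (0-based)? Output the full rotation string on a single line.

Answer: C$A20A

Derivation:
All 6 rotations (rotation i = S[i:]+S[:i]):
  rot[0] = A20AC$
  rot[1] = 20AC$A
  rot[2] = 0AC$A2
  rot[3] = AC$A20
  rot[4] = C$A20A
  rot[5] = $A20AC
Sorted (with $ < everything):
  sorted[0] = $A20AC
  sorted[1] = 0AC$A2
  sorted[2] = 20AC$A
  sorted[3] = A20AC$
  sorted[4] = AC$A20
  sorted[5] = C$A20A
sorted[5] = C$A20A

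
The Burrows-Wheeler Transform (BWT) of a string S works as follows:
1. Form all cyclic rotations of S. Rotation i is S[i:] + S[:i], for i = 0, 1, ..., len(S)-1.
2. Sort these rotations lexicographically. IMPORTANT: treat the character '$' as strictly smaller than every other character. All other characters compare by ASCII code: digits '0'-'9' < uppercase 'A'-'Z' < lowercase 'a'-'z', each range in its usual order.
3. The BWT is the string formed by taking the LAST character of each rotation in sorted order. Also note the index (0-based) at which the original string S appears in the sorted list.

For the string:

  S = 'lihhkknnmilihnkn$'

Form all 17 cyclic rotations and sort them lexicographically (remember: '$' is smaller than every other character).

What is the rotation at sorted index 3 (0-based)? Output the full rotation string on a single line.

Answer: hnkn$lihhkknnmili

Derivation:
All 17 rotations (rotation i = S[i:]+S[:i]):
  rot[0] = lihhkknnmilihnkn$
  rot[1] = ihhkknnmilihnkn$l
  rot[2] = hhkknnmilihnkn$li
  rot[3] = hkknnmilihnkn$lih
  rot[4] = kknnmilihnkn$lihh
  rot[5] = knnmilihnkn$lihhk
  rot[6] = nnmilihnkn$lihhkk
  rot[7] = nmilihnkn$lihhkkn
  rot[8] = milihnkn$lihhkknn
  rot[9] = ilihnkn$lihhkknnm
  rot[10] = lihnkn$lihhkknnmi
  rot[11] = ihnkn$lihhkknnmil
  rot[12] = hnkn$lihhkknnmili
  rot[13] = nkn$lihhkknnmilih
  rot[14] = kn$lihhkknnmilihn
  rot[15] = n$lihhkknnmilihnk
  rot[16] = $lihhkknnmilihnkn
Sorted (with $ < everything):
  sorted[0] = $lihhkknnmilihnkn
  sorted[1] = hhkknnmilihnkn$li
  sorted[2] = hkknnmilihnkn$lih
  sorted[3] = hnkn$lihhkknnmili
  sorted[4] = ihhkknnmilihnkn$l
  sorted[5] = ihnkn$lihhkknnmil
  sorted[6] = ilihnkn$lihhkknnm
  sorted[7] = kknnmilihnkn$lihh
  sorted[8] = kn$lihhkknnmilihn
  sorted[9] = knnmilihnkn$lihhk
  sorted[10] = lihhkknnmilihnkn$
  sorted[11] = lihnkn$lihhkknnmi
  sorted[12] = milihnkn$lihhkknn
  sorted[13] = n$lihhkknnmilihnk
  sorted[14] = nkn$lihhkknnmilih
  sorted[15] = nmilihnkn$lihhkkn
  sorted[16] = nnmilihnkn$lihhkk
sorted[3] = hnkn$lihhkknnmili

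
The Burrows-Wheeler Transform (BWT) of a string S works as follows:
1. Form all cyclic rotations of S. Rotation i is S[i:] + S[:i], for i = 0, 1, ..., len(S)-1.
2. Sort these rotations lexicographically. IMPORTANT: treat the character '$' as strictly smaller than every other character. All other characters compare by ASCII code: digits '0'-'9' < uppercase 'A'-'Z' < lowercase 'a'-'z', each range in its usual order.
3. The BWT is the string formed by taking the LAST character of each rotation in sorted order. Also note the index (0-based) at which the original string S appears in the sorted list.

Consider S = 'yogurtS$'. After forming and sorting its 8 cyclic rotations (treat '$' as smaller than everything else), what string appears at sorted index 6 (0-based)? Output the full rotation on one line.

Answer: urtS$yog

Derivation:
All 8 rotations (rotation i = S[i:]+S[:i]):
  rot[0] = yogurtS$
  rot[1] = ogurtS$y
  rot[2] = gurtS$yo
  rot[3] = urtS$yog
  rot[4] = rtS$yogu
  rot[5] = tS$yogur
  rot[6] = S$yogurt
  rot[7] = $yogurtS
Sorted (with $ < everything):
  sorted[0] = $yogurtS
  sorted[1] = S$yogurt
  sorted[2] = gurtS$yo
  sorted[3] = ogurtS$y
  sorted[4] = rtS$yogu
  sorted[5] = tS$yogur
  sorted[6] = urtS$yog
  sorted[7] = yogurtS$
sorted[6] = urtS$yog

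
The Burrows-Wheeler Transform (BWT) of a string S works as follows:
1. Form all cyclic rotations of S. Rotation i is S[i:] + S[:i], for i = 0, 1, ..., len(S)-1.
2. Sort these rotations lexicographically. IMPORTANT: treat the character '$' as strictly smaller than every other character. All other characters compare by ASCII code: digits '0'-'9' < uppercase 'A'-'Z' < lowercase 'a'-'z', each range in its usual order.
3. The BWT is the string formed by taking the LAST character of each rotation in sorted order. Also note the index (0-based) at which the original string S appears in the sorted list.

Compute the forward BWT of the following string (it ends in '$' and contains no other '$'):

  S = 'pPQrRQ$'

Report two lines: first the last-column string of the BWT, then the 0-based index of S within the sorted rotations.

All 7 rotations (rotation i = S[i:]+S[:i]):
  rot[0] = pPQrRQ$
  rot[1] = PQrRQ$p
  rot[2] = QrRQ$pP
  rot[3] = rRQ$pPQ
  rot[4] = RQ$pPQr
  rot[5] = Q$pPQrR
  rot[6] = $pPQrRQ
Sorted (with $ < everything):
  sorted[0] = $pPQrRQ  (last char: 'Q')
  sorted[1] = PQrRQ$p  (last char: 'p')
  sorted[2] = Q$pPQrR  (last char: 'R')
  sorted[3] = QrRQ$pP  (last char: 'P')
  sorted[4] = RQ$pPQr  (last char: 'r')
  sorted[5] = pPQrRQ$  (last char: '$')
  sorted[6] = rRQ$pPQ  (last char: 'Q')
Last column: QpRPr$Q
Original string S is at sorted index 5

Answer: QpRPr$Q
5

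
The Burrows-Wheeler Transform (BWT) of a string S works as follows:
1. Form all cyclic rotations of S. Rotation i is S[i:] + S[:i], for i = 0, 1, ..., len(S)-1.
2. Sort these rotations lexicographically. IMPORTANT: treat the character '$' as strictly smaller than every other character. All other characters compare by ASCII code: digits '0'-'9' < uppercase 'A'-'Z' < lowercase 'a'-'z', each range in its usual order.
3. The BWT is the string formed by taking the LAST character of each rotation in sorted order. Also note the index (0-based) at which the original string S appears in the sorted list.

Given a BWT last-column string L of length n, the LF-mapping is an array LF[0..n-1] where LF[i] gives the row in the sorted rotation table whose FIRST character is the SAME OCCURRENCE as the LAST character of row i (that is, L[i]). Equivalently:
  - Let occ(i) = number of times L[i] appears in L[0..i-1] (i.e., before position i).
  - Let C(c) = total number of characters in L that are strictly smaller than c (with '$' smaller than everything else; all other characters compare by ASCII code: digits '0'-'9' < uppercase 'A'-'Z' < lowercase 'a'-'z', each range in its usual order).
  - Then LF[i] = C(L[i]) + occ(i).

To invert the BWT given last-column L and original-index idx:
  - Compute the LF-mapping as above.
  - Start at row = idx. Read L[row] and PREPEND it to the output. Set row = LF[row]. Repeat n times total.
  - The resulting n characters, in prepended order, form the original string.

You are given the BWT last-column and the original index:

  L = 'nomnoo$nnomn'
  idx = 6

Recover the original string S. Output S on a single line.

Answer: nommonnoonn$

Derivation:
LF mapping: 3 8 1 4 9 10 0 5 6 11 2 7
Walk LF starting at row 6, prepending L[row]:
  step 1: row=6, L[6]='$', prepend. Next row=LF[6]=0
  step 2: row=0, L[0]='n', prepend. Next row=LF[0]=3
  step 3: row=3, L[3]='n', prepend. Next row=LF[3]=4
  step 4: row=4, L[4]='o', prepend. Next row=LF[4]=9
  step 5: row=9, L[9]='o', prepend. Next row=LF[9]=11
  step 6: row=11, L[11]='n', prepend. Next row=LF[11]=7
  step 7: row=7, L[7]='n', prepend. Next row=LF[7]=5
  step 8: row=5, L[5]='o', prepend. Next row=LF[5]=10
  step 9: row=10, L[10]='m', prepend. Next row=LF[10]=2
  step 10: row=2, L[2]='m', prepend. Next row=LF[2]=1
  step 11: row=1, L[1]='o', prepend. Next row=LF[1]=8
  step 12: row=8, L[8]='n', prepend. Next row=LF[8]=6
Reversed output: nommonnoonn$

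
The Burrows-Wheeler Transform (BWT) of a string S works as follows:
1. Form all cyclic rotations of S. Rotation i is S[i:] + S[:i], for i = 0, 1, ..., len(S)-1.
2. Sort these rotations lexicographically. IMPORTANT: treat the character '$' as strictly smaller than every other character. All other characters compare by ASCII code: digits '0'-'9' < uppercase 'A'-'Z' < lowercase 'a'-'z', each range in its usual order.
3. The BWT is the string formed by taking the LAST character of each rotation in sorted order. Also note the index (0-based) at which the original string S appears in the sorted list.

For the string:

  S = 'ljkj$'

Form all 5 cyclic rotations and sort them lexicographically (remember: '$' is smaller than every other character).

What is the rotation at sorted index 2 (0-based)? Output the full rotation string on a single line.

All 5 rotations (rotation i = S[i:]+S[:i]):
  rot[0] = ljkj$
  rot[1] = jkj$l
  rot[2] = kj$lj
  rot[3] = j$ljk
  rot[4] = $ljkj
Sorted (with $ < everything):
  sorted[0] = $ljkj
  sorted[1] = j$ljk
  sorted[2] = jkj$l
  sorted[3] = kj$lj
  sorted[4] = ljkj$
sorted[2] = jkj$l

Answer: jkj$l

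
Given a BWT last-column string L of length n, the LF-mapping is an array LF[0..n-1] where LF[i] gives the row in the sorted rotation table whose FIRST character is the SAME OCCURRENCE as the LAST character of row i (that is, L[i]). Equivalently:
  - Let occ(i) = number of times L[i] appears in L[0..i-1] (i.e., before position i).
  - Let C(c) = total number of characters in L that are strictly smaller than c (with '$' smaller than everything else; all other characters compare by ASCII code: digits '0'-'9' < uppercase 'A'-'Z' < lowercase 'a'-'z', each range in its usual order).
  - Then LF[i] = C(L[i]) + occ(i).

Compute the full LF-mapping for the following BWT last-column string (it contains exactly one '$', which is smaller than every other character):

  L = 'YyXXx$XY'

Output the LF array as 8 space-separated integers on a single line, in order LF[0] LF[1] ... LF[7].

Char counts: '$':1, 'X':3, 'Y':2, 'x':1, 'y':1
C (first-col start): C('$')=0, C('X')=1, C('Y')=4, C('x')=6, C('y')=7
L[0]='Y': occ=0, LF[0]=C('Y')+0=4+0=4
L[1]='y': occ=0, LF[1]=C('y')+0=7+0=7
L[2]='X': occ=0, LF[2]=C('X')+0=1+0=1
L[3]='X': occ=1, LF[3]=C('X')+1=1+1=2
L[4]='x': occ=0, LF[4]=C('x')+0=6+0=6
L[5]='$': occ=0, LF[5]=C('$')+0=0+0=0
L[6]='X': occ=2, LF[6]=C('X')+2=1+2=3
L[7]='Y': occ=1, LF[7]=C('Y')+1=4+1=5

Answer: 4 7 1 2 6 0 3 5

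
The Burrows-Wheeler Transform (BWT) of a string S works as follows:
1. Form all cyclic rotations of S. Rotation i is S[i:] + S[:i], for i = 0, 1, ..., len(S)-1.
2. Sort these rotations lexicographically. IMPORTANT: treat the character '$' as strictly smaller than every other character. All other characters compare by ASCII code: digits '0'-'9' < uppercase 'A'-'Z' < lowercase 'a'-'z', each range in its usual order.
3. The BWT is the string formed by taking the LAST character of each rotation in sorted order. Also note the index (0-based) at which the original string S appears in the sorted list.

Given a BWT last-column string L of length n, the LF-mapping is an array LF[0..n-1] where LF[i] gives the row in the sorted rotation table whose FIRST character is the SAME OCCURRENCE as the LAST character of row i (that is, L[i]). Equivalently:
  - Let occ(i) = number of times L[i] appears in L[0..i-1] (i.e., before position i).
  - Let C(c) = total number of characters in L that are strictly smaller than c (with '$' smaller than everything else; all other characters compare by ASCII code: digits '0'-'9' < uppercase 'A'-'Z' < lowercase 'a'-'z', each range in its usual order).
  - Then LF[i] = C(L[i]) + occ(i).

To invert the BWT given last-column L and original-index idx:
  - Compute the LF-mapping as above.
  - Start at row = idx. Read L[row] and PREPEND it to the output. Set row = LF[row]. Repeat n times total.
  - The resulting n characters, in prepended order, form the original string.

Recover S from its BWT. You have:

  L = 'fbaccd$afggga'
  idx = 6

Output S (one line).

LF mapping: 8 4 1 5 6 7 0 2 9 10 11 12 3
Walk LF starting at row 6, prepending L[row]:
  step 1: row=6, L[6]='$', prepend. Next row=LF[6]=0
  step 2: row=0, L[0]='f', prepend. Next row=LF[0]=8
  step 3: row=8, L[8]='f', prepend. Next row=LF[8]=9
  step 4: row=9, L[9]='g', prepend. Next row=LF[9]=10
  step 5: row=10, L[10]='g', prepend. Next row=LF[10]=11
  step 6: row=11, L[11]='g', prepend. Next row=LF[11]=12
  step 7: row=12, L[12]='a', prepend. Next row=LF[12]=3
  step 8: row=3, L[3]='c', prepend. Next row=LF[3]=5
  step 9: row=5, L[5]='d', prepend. Next row=LF[5]=7
  step 10: row=7, L[7]='a', prepend. Next row=LF[7]=2
  step 11: row=2, L[2]='a', prepend. Next row=LF[2]=1
  step 12: row=1, L[1]='b', prepend. Next row=LF[1]=4
  step 13: row=4, L[4]='c', prepend. Next row=LF[4]=6
Reversed output: cbaadcagggff$

Answer: cbaadcagggff$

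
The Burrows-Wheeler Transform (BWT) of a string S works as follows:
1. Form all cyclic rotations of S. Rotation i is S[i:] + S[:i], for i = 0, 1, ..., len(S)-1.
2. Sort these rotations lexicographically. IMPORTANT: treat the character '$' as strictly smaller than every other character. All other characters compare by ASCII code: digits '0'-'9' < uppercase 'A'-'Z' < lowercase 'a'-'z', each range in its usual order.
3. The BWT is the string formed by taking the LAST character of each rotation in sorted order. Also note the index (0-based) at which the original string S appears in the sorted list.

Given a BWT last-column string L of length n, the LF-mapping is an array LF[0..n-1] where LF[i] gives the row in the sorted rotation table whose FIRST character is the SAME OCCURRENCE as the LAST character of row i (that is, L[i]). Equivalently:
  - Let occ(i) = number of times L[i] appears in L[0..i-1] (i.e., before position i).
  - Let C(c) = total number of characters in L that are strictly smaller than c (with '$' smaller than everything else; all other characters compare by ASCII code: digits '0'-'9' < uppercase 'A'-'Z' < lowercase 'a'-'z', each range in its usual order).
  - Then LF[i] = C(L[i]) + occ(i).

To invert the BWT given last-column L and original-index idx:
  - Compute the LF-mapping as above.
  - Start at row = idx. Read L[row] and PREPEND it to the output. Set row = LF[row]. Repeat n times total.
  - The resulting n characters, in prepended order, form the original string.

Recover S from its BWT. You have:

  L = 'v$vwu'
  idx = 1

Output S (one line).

LF mapping: 2 0 3 4 1
Walk LF starting at row 1, prepending L[row]:
  step 1: row=1, L[1]='$', prepend. Next row=LF[1]=0
  step 2: row=0, L[0]='v', prepend. Next row=LF[0]=2
  step 3: row=2, L[2]='v', prepend. Next row=LF[2]=3
  step 4: row=3, L[3]='w', prepend. Next row=LF[3]=4
  step 5: row=4, L[4]='u', prepend. Next row=LF[4]=1
Reversed output: uwvv$

Answer: uwvv$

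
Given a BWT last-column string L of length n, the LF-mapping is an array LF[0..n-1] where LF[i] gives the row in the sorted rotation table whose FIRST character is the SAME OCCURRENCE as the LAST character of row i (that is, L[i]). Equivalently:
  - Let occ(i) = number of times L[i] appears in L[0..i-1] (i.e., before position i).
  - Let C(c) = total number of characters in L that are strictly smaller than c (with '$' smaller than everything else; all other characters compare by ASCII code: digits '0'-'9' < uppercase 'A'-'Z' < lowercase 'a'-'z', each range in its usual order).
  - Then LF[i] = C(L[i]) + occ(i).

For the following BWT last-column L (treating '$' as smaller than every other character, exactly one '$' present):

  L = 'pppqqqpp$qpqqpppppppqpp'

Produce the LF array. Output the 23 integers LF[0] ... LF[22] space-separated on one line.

Char counts: '$':1, 'p':15, 'q':7
C (first-col start): C('$')=0, C('p')=1, C('q')=16
L[0]='p': occ=0, LF[0]=C('p')+0=1+0=1
L[1]='p': occ=1, LF[1]=C('p')+1=1+1=2
L[2]='p': occ=2, LF[2]=C('p')+2=1+2=3
L[3]='q': occ=0, LF[3]=C('q')+0=16+0=16
L[4]='q': occ=1, LF[4]=C('q')+1=16+1=17
L[5]='q': occ=2, LF[5]=C('q')+2=16+2=18
L[6]='p': occ=3, LF[6]=C('p')+3=1+3=4
L[7]='p': occ=4, LF[7]=C('p')+4=1+4=5
L[8]='$': occ=0, LF[8]=C('$')+0=0+0=0
L[9]='q': occ=3, LF[9]=C('q')+3=16+3=19
L[10]='p': occ=5, LF[10]=C('p')+5=1+5=6
L[11]='q': occ=4, LF[11]=C('q')+4=16+4=20
L[12]='q': occ=5, LF[12]=C('q')+5=16+5=21
L[13]='p': occ=6, LF[13]=C('p')+6=1+6=7
L[14]='p': occ=7, LF[14]=C('p')+7=1+7=8
L[15]='p': occ=8, LF[15]=C('p')+8=1+8=9
L[16]='p': occ=9, LF[16]=C('p')+9=1+9=10
L[17]='p': occ=10, LF[17]=C('p')+10=1+10=11
L[18]='p': occ=11, LF[18]=C('p')+11=1+11=12
L[19]='p': occ=12, LF[19]=C('p')+12=1+12=13
L[20]='q': occ=6, LF[20]=C('q')+6=16+6=22
L[21]='p': occ=13, LF[21]=C('p')+13=1+13=14
L[22]='p': occ=14, LF[22]=C('p')+14=1+14=15

Answer: 1 2 3 16 17 18 4 5 0 19 6 20 21 7 8 9 10 11 12 13 22 14 15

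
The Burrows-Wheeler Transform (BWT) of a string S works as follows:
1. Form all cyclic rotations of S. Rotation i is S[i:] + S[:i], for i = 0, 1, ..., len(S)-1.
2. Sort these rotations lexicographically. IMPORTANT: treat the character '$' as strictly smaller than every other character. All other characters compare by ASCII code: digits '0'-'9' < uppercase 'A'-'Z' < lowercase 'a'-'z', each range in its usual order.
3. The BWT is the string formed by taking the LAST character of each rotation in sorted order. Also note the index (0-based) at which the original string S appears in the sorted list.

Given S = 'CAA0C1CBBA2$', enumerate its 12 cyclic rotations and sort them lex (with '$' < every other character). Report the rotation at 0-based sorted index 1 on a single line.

All 12 rotations (rotation i = S[i:]+S[:i]):
  rot[0] = CAA0C1CBBA2$
  rot[1] = AA0C1CBBA2$C
  rot[2] = A0C1CBBA2$CA
  rot[3] = 0C1CBBA2$CAA
  rot[4] = C1CBBA2$CAA0
  rot[5] = 1CBBA2$CAA0C
  rot[6] = CBBA2$CAA0C1
  rot[7] = BBA2$CAA0C1C
  rot[8] = BA2$CAA0C1CB
  rot[9] = A2$CAA0C1CBB
  rot[10] = 2$CAA0C1CBBA
  rot[11] = $CAA0C1CBBA2
Sorted (with $ < everything):
  sorted[0] = $CAA0C1CBBA2
  sorted[1] = 0C1CBBA2$CAA
  sorted[2] = 1CBBA2$CAA0C
  sorted[3] = 2$CAA0C1CBBA
  sorted[4] = A0C1CBBA2$CA
  sorted[5] = A2$CAA0C1CBB
  sorted[6] = AA0C1CBBA2$C
  sorted[7] = BA2$CAA0C1CB
  sorted[8] = BBA2$CAA0C1C
  sorted[9] = C1CBBA2$CAA0
  sorted[10] = CAA0C1CBBA2$
  sorted[11] = CBBA2$CAA0C1
sorted[1] = 0C1CBBA2$CAA

Answer: 0C1CBBA2$CAA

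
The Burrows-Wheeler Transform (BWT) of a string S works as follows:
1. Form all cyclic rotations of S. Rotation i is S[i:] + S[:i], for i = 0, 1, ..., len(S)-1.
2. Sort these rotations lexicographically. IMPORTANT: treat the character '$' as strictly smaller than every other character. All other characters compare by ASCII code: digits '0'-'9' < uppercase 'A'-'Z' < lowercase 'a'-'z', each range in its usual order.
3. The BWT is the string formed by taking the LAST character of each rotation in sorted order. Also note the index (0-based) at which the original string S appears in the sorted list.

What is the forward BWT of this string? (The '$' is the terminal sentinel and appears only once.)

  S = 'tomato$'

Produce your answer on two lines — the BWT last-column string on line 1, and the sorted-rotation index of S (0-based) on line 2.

All 7 rotations (rotation i = S[i:]+S[:i]):
  rot[0] = tomato$
  rot[1] = omato$t
  rot[2] = mato$to
  rot[3] = ato$tom
  rot[4] = to$toma
  rot[5] = o$tomat
  rot[6] = $tomato
Sorted (with $ < everything):
  sorted[0] = $tomato  (last char: 'o')
  sorted[1] = ato$tom  (last char: 'm')
  sorted[2] = mato$to  (last char: 'o')
  sorted[3] = o$tomat  (last char: 't')
  sorted[4] = omato$t  (last char: 't')
  sorted[5] = to$toma  (last char: 'a')
  sorted[6] = tomato$  (last char: '$')
Last column: omotta$
Original string S is at sorted index 6

Answer: omotta$
6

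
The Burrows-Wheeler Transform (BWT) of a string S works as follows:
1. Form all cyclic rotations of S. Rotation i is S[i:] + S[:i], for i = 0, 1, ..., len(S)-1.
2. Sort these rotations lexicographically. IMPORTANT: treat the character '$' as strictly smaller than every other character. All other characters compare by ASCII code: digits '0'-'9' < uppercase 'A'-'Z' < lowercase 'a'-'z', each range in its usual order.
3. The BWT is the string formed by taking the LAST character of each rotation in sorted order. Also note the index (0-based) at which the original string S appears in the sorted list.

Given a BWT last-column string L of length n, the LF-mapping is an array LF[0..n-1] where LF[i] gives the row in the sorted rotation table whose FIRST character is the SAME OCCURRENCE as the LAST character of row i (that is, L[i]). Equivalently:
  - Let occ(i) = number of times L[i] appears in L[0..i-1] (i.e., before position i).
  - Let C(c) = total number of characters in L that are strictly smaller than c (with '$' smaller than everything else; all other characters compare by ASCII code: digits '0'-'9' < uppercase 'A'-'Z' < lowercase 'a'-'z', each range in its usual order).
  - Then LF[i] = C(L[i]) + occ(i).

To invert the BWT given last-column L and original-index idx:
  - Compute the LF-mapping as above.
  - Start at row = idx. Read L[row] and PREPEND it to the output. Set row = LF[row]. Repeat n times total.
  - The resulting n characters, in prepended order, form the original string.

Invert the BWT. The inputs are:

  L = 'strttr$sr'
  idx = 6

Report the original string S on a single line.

Answer: trrstrts$

Derivation:
LF mapping: 4 6 1 7 8 2 0 5 3
Walk LF starting at row 6, prepending L[row]:
  step 1: row=6, L[6]='$', prepend. Next row=LF[6]=0
  step 2: row=0, L[0]='s', prepend. Next row=LF[0]=4
  step 3: row=4, L[4]='t', prepend. Next row=LF[4]=8
  step 4: row=8, L[8]='r', prepend. Next row=LF[8]=3
  step 5: row=3, L[3]='t', prepend. Next row=LF[3]=7
  step 6: row=7, L[7]='s', prepend. Next row=LF[7]=5
  step 7: row=5, L[5]='r', prepend. Next row=LF[5]=2
  step 8: row=2, L[2]='r', prepend. Next row=LF[2]=1
  step 9: row=1, L[1]='t', prepend. Next row=LF[1]=6
Reversed output: trrstrts$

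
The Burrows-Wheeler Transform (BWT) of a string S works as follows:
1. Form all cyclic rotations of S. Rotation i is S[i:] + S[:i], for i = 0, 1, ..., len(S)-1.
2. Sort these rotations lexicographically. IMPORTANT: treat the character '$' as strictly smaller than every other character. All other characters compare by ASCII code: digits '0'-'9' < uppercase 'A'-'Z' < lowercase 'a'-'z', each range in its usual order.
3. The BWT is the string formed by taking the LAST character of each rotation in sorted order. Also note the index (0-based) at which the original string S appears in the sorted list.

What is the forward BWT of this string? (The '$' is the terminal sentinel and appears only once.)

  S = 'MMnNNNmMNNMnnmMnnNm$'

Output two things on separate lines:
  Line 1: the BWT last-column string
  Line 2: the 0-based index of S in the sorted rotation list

All 20 rotations (rotation i = S[i:]+S[:i]):
  rot[0] = MMnNNNmMNNMnnmMnnNm$
  rot[1] = MnNNNmMNNMnnmMnnNm$M
  rot[2] = nNNNmMNNMnnmMnnNm$MM
  rot[3] = NNNmMNNMnnmMnnNm$MMn
  rot[4] = NNmMNNMnnmMnnNm$MMnN
  rot[5] = NmMNNMnnmMnnNm$MMnNN
  rot[6] = mMNNMnnmMnnNm$MMnNNN
  rot[7] = MNNMnnmMnnNm$MMnNNNm
  rot[8] = NNMnnmMnnNm$MMnNNNmM
  rot[9] = NMnnmMnnNm$MMnNNNmMN
  rot[10] = MnnmMnnNm$MMnNNNmMNN
  rot[11] = nnmMnnNm$MMnNNNmMNNM
  rot[12] = nmMnnNm$MMnNNNmMNNMn
  rot[13] = mMnnNm$MMnNNNmMNNMnn
  rot[14] = MnnNm$MMnNNNmMNNMnnm
  rot[15] = nnNm$MMnNNNmMNNMnnmM
  rot[16] = nNm$MMnNNNmMNNMnnmMn
  rot[17] = Nm$MMnNNNmMNNMnnmMnn
  rot[18] = m$MMnNNNmMNNMnnmMnnN
  rot[19] = $MMnNNNmMNNMnnmMnnNm
Sorted (with $ < everything):
  sorted[0] = $MMnNNNmMNNMnnmMnnNm  (last char: 'm')
  sorted[1] = MMnNNNmMNNMnnmMnnNm$  (last char: '$')
  sorted[2] = MNNMnnmMnnNm$MMnNNNm  (last char: 'm')
  sorted[3] = MnNNNmMNNMnnmMnnNm$M  (last char: 'M')
  sorted[4] = MnnNm$MMnNNNmMNNMnnm  (last char: 'm')
  sorted[5] = MnnmMnnNm$MMnNNNmMNN  (last char: 'N')
  sorted[6] = NMnnmMnnNm$MMnNNNmMN  (last char: 'N')
  sorted[7] = NNMnnmMnnNm$MMnNNNmM  (last char: 'M')
  sorted[8] = NNNmMNNMnnmMnnNm$MMn  (last char: 'n')
  sorted[9] = NNmMNNMnnmMnnNm$MMnN  (last char: 'N')
  sorted[10] = Nm$MMnNNNmMNNMnnmMnn  (last char: 'n')
  sorted[11] = NmMNNMnnmMnnNm$MMnNN  (last char: 'N')
  sorted[12] = m$MMnNNNmMNNMnnmMnnN  (last char: 'N')
  sorted[13] = mMNNMnnmMnnNm$MMnNNN  (last char: 'N')
  sorted[14] = mMnnNm$MMnNNNmMNNMnn  (last char: 'n')
  sorted[15] = nNNNmMNNMnnmMnnNm$MM  (last char: 'M')
  sorted[16] = nNm$MMnNNNmMNNMnnmMn  (last char: 'n')
  sorted[17] = nmMnnNm$MMnNNNmMNNMn  (last char: 'n')
  sorted[18] = nnNm$MMnNNNmMNNMnnmM  (last char: 'M')
  sorted[19] = nnmMnnNm$MMnNNNmMNNM  (last char: 'M')
Last column: m$mMmNNMnNnNNNnMnnMM
Original string S is at sorted index 1

Answer: m$mMmNNMnNnNNNnMnnMM
1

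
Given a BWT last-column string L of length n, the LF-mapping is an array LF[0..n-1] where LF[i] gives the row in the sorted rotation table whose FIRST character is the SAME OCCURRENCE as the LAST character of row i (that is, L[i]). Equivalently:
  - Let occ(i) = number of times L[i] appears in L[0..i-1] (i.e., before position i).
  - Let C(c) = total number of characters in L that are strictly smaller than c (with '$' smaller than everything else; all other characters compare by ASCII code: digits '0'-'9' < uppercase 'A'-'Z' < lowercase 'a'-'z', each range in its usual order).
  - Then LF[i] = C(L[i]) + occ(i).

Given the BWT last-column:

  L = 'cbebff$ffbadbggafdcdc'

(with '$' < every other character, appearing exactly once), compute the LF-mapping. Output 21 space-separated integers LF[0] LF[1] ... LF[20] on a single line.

Answer: 7 3 13 4 14 15 0 16 17 5 1 10 6 19 20 2 18 11 8 12 9

Derivation:
Char counts: '$':1, 'a':2, 'b':4, 'c':3, 'd':3, 'e':1, 'f':5, 'g':2
C (first-col start): C('$')=0, C('a')=1, C('b')=3, C('c')=7, C('d')=10, C('e')=13, C('f')=14, C('g')=19
L[0]='c': occ=0, LF[0]=C('c')+0=7+0=7
L[1]='b': occ=0, LF[1]=C('b')+0=3+0=3
L[2]='e': occ=0, LF[2]=C('e')+0=13+0=13
L[3]='b': occ=1, LF[3]=C('b')+1=3+1=4
L[4]='f': occ=0, LF[4]=C('f')+0=14+0=14
L[5]='f': occ=1, LF[5]=C('f')+1=14+1=15
L[6]='$': occ=0, LF[6]=C('$')+0=0+0=0
L[7]='f': occ=2, LF[7]=C('f')+2=14+2=16
L[8]='f': occ=3, LF[8]=C('f')+3=14+3=17
L[9]='b': occ=2, LF[9]=C('b')+2=3+2=5
L[10]='a': occ=0, LF[10]=C('a')+0=1+0=1
L[11]='d': occ=0, LF[11]=C('d')+0=10+0=10
L[12]='b': occ=3, LF[12]=C('b')+3=3+3=6
L[13]='g': occ=0, LF[13]=C('g')+0=19+0=19
L[14]='g': occ=1, LF[14]=C('g')+1=19+1=20
L[15]='a': occ=1, LF[15]=C('a')+1=1+1=2
L[16]='f': occ=4, LF[16]=C('f')+4=14+4=18
L[17]='d': occ=1, LF[17]=C('d')+1=10+1=11
L[18]='c': occ=1, LF[18]=C('c')+1=7+1=8
L[19]='d': occ=2, LF[19]=C('d')+2=10+2=12
L[20]='c': occ=2, LF[20]=C('c')+2=7+2=9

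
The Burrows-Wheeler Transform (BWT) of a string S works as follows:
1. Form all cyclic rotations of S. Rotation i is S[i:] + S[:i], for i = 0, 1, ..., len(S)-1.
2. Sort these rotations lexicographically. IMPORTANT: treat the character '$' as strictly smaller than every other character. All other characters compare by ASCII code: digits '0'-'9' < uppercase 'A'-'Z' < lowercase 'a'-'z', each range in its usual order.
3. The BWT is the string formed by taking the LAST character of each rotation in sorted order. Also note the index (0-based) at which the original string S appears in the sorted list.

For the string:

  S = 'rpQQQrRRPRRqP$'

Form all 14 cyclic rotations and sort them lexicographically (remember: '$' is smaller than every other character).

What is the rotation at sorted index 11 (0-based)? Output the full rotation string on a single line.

All 14 rotations (rotation i = S[i:]+S[:i]):
  rot[0] = rpQQQrRRPRRqP$
  rot[1] = pQQQrRRPRRqP$r
  rot[2] = QQQrRRPRRqP$rp
  rot[3] = QQrRRPRRqP$rpQ
  rot[4] = QrRRPRRqP$rpQQ
  rot[5] = rRRPRRqP$rpQQQ
  rot[6] = RRPRRqP$rpQQQr
  rot[7] = RPRRqP$rpQQQrR
  rot[8] = PRRqP$rpQQQrRR
  rot[9] = RRqP$rpQQQrRRP
  rot[10] = RqP$rpQQQrRRPR
  rot[11] = qP$rpQQQrRRPRR
  rot[12] = P$rpQQQrRRPRRq
  rot[13] = $rpQQQrRRPRRqP
Sorted (with $ < everything):
  sorted[0] = $rpQQQrRRPRRqP
  sorted[1] = P$rpQQQrRRPRRq
  sorted[2] = PRRqP$rpQQQrRR
  sorted[3] = QQQrRRPRRqP$rp
  sorted[4] = QQrRRPRRqP$rpQ
  sorted[5] = QrRRPRRqP$rpQQ
  sorted[6] = RPRRqP$rpQQQrR
  sorted[7] = RRPRRqP$rpQQQr
  sorted[8] = RRqP$rpQQQrRRP
  sorted[9] = RqP$rpQQQrRRPR
  sorted[10] = pQQQrRRPRRqP$r
  sorted[11] = qP$rpQQQrRRPRR
  sorted[12] = rRRPRRqP$rpQQQ
  sorted[13] = rpQQQrRRPRRqP$
sorted[11] = qP$rpQQQrRRPRR

Answer: qP$rpQQQrRRPRR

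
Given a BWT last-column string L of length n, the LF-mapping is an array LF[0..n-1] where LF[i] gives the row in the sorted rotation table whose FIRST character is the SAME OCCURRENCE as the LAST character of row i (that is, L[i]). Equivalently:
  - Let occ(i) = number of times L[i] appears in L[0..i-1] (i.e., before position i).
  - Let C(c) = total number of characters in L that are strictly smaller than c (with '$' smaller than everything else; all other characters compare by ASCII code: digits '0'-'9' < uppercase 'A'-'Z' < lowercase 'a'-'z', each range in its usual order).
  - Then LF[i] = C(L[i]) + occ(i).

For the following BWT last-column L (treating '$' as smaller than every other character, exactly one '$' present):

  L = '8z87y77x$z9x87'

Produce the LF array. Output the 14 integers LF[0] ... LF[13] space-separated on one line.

Answer: 5 12 6 1 11 2 3 9 0 13 8 10 7 4

Derivation:
Char counts: '$':1, '7':4, '8':3, '9':1, 'x':2, 'y':1, 'z':2
C (first-col start): C('$')=0, C('7')=1, C('8')=5, C('9')=8, C('x')=9, C('y')=11, C('z')=12
L[0]='8': occ=0, LF[0]=C('8')+0=5+0=5
L[1]='z': occ=0, LF[1]=C('z')+0=12+0=12
L[2]='8': occ=1, LF[2]=C('8')+1=5+1=6
L[3]='7': occ=0, LF[3]=C('7')+0=1+0=1
L[4]='y': occ=0, LF[4]=C('y')+0=11+0=11
L[5]='7': occ=1, LF[5]=C('7')+1=1+1=2
L[6]='7': occ=2, LF[6]=C('7')+2=1+2=3
L[7]='x': occ=0, LF[7]=C('x')+0=9+0=9
L[8]='$': occ=0, LF[8]=C('$')+0=0+0=0
L[9]='z': occ=1, LF[9]=C('z')+1=12+1=13
L[10]='9': occ=0, LF[10]=C('9')+0=8+0=8
L[11]='x': occ=1, LF[11]=C('x')+1=9+1=10
L[12]='8': occ=2, LF[12]=C('8')+2=5+2=7
L[13]='7': occ=3, LF[13]=C('7')+3=1+3=4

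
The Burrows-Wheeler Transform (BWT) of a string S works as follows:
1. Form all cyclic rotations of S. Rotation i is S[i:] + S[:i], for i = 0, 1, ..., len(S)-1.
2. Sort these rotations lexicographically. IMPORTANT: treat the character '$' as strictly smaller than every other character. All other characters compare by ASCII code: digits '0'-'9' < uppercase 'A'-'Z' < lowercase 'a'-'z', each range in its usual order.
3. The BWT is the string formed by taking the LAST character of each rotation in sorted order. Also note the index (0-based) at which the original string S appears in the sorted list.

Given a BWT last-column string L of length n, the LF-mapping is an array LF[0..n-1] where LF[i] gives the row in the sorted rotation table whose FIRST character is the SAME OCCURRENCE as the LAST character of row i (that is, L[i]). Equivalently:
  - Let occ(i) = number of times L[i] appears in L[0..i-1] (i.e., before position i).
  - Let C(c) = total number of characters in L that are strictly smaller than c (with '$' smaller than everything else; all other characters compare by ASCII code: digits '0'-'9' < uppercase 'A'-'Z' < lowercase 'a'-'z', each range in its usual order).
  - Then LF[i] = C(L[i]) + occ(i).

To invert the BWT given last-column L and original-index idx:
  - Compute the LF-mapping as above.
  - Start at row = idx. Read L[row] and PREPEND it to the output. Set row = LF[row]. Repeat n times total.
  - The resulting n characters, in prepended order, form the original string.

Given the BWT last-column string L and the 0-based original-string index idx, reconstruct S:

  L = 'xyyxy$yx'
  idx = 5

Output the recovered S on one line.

LF mapping: 1 4 5 2 6 0 7 3
Walk LF starting at row 5, prepending L[row]:
  step 1: row=5, L[5]='$', prepend. Next row=LF[5]=0
  step 2: row=0, L[0]='x', prepend. Next row=LF[0]=1
  step 3: row=1, L[1]='y', prepend. Next row=LF[1]=4
  step 4: row=4, L[4]='y', prepend. Next row=LF[4]=6
  step 5: row=6, L[6]='y', prepend. Next row=LF[6]=7
  step 6: row=7, L[7]='x', prepend. Next row=LF[7]=3
  step 7: row=3, L[3]='x', prepend. Next row=LF[3]=2
  step 8: row=2, L[2]='y', prepend. Next row=LF[2]=5
Reversed output: yxxyyyx$

Answer: yxxyyyx$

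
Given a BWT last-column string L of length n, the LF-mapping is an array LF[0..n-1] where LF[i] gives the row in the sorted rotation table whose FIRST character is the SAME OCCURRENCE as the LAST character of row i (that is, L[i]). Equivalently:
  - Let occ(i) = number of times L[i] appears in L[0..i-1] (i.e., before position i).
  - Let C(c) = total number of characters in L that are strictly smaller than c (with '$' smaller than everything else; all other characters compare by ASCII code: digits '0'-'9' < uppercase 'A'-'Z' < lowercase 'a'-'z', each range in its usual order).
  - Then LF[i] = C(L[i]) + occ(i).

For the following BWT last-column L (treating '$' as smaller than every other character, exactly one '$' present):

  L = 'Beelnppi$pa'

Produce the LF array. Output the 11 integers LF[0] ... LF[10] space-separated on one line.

Answer: 1 3 4 6 7 8 9 5 0 10 2

Derivation:
Char counts: '$':1, 'B':1, 'a':1, 'e':2, 'i':1, 'l':1, 'n':1, 'p':3
C (first-col start): C('$')=0, C('B')=1, C('a')=2, C('e')=3, C('i')=5, C('l')=6, C('n')=7, C('p')=8
L[0]='B': occ=0, LF[0]=C('B')+0=1+0=1
L[1]='e': occ=0, LF[1]=C('e')+0=3+0=3
L[2]='e': occ=1, LF[2]=C('e')+1=3+1=4
L[3]='l': occ=0, LF[3]=C('l')+0=6+0=6
L[4]='n': occ=0, LF[4]=C('n')+0=7+0=7
L[5]='p': occ=0, LF[5]=C('p')+0=8+0=8
L[6]='p': occ=1, LF[6]=C('p')+1=8+1=9
L[7]='i': occ=0, LF[7]=C('i')+0=5+0=5
L[8]='$': occ=0, LF[8]=C('$')+0=0+0=0
L[9]='p': occ=2, LF[9]=C('p')+2=8+2=10
L[10]='a': occ=0, LF[10]=C('a')+0=2+0=2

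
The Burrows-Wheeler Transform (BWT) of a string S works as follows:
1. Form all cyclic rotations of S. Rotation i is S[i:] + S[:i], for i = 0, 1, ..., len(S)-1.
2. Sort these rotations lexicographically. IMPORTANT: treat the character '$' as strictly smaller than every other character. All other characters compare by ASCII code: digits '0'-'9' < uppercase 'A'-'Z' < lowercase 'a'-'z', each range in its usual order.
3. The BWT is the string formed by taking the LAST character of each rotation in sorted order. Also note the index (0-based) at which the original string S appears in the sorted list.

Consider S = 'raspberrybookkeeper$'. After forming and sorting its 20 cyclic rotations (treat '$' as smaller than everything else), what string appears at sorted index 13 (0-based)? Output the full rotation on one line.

Answer: per$raspberrybookkee

Derivation:
All 20 rotations (rotation i = S[i:]+S[:i]):
  rot[0] = raspberrybookkeeper$
  rot[1] = aspberrybookkeeper$r
  rot[2] = spberrybookkeeper$ra
  rot[3] = pberrybookkeeper$ras
  rot[4] = berrybookkeeper$rasp
  rot[5] = errybookkeeper$raspb
  rot[6] = rrybookkeeper$raspbe
  rot[7] = rybookkeeper$raspber
  rot[8] = ybookkeeper$raspberr
  rot[9] = bookkeeper$raspberry
  rot[10] = ookkeeper$raspberryb
  rot[11] = okkeeper$raspberrybo
  rot[12] = kkeeper$raspberryboo
  rot[13] = keeper$raspberrybook
  rot[14] = eeper$raspberrybookk
  rot[15] = eper$raspberrybookke
  rot[16] = per$raspberrybookkee
  rot[17] = er$raspberrybookkeep
  rot[18] = r$raspberrybookkeepe
  rot[19] = $raspberrybookkeeper
Sorted (with $ < everything):
  sorted[0] = $raspberrybookkeeper
  sorted[1] = aspberrybookkeeper$r
  sorted[2] = berrybookkeeper$rasp
  sorted[3] = bookkeeper$raspberry
  sorted[4] = eeper$raspberrybookk
  sorted[5] = eper$raspberrybookke
  sorted[6] = er$raspberrybookkeep
  sorted[7] = errybookkeeper$raspb
  sorted[8] = keeper$raspberrybook
  sorted[9] = kkeeper$raspberryboo
  sorted[10] = okkeeper$raspberrybo
  sorted[11] = ookkeeper$raspberryb
  sorted[12] = pberrybookkeeper$ras
  sorted[13] = per$raspberrybookkee
  sorted[14] = r$raspberrybookkeepe
  sorted[15] = raspberrybookkeeper$
  sorted[16] = rrybookkeeper$raspbe
  sorted[17] = rybookkeeper$raspber
  sorted[18] = spberrybookkeeper$ra
  sorted[19] = ybookkeeper$raspberr
sorted[13] = per$raspberrybookkee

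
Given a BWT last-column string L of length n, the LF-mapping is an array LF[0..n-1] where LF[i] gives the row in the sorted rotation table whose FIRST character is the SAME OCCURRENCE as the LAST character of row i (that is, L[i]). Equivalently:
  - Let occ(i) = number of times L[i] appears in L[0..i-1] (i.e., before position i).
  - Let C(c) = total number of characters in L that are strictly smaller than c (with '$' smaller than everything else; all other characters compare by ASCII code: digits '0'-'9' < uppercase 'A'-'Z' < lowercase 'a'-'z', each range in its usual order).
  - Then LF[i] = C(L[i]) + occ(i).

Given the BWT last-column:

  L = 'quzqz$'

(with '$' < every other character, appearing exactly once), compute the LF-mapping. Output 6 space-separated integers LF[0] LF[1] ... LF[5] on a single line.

Char counts: '$':1, 'q':2, 'u':1, 'z':2
C (first-col start): C('$')=0, C('q')=1, C('u')=3, C('z')=4
L[0]='q': occ=0, LF[0]=C('q')+0=1+0=1
L[1]='u': occ=0, LF[1]=C('u')+0=3+0=3
L[2]='z': occ=0, LF[2]=C('z')+0=4+0=4
L[3]='q': occ=1, LF[3]=C('q')+1=1+1=2
L[4]='z': occ=1, LF[4]=C('z')+1=4+1=5
L[5]='$': occ=0, LF[5]=C('$')+0=0+0=0

Answer: 1 3 4 2 5 0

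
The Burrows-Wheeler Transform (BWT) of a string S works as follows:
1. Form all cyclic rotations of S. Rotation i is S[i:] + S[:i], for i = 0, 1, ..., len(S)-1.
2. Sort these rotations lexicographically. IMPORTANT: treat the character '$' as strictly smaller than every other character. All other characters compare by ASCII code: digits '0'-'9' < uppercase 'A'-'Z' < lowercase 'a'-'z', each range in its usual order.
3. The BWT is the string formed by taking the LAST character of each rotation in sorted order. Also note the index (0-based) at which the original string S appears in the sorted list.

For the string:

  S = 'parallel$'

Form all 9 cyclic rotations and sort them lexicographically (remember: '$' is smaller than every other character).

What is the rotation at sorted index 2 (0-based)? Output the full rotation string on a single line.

All 9 rotations (rotation i = S[i:]+S[:i]):
  rot[0] = parallel$
  rot[1] = arallel$p
  rot[2] = rallel$pa
  rot[3] = allel$par
  rot[4] = llel$para
  rot[5] = lel$paral
  rot[6] = el$parall
  rot[7] = l$paralle
  rot[8] = $parallel
Sorted (with $ < everything):
  sorted[0] = $parallel
  sorted[1] = allel$par
  sorted[2] = arallel$p
  sorted[3] = el$parall
  sorted[4] = l$paralle
  sorted[5] = lel$paral
  sorted[6] = llel$para
  sorted[7] = parallel$
  sorted[8] = rallel$pa
sorted[2] = arallel$p

Answer: arallel$p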